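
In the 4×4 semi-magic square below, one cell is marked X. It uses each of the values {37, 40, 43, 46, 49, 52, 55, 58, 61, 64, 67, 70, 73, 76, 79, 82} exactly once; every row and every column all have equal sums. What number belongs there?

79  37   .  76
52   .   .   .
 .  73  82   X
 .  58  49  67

The 16 entries sum to 952, so each line sums to 952/4 = 238.
The remaining cell in row 1 is (1,3) = 238 − 192 = 46.
The remaining cell in row 4 is (4,1) = 238 − 174 = 64.
From column 1, 238 − (79 + 52 + 64) gives (3,1) = 43.
Column 2 must total 238; the given cells sum to 168, so (2,2) = 70.
The remaining cell in column 3 is (2,3) = 238 − 177 = 61.
The remaining cell in row 2 is (2,4) = 238 − 183 = 55.
Row 3: 43 + 73 + 82 + ? = 238, so (3,4) = 40.

40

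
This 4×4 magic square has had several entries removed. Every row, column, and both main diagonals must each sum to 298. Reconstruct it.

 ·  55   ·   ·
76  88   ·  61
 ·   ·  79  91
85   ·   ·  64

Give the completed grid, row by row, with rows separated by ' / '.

Row 2 must total 298; the given cells sum to 225, so (2,3) = 73.
Column 4: 61 + 91 + 64 + ? = 298, so (1,4) = 82.
Main diagonal: 88 + 79 + 64 + ? = 298, so (1,1) = 67.
The remaining cell in anti-diagonal is (3,2) = 298 − 240 = 58.
The remaining cell in row 1 is (1,3) = 298 − 204 = 94.
Row 3 must total 298; the given cells sum to 228, so (3,1) = 70.
From column 2, 298 − (55 + 88 + 58) gives (4,2) = 97.
Column 3 must total 298; the given cells sum to 246, so (4,3) = 52.

67 55 94 82 / 76 88 73 61 / 70 58 79 91 / 85 97 52 64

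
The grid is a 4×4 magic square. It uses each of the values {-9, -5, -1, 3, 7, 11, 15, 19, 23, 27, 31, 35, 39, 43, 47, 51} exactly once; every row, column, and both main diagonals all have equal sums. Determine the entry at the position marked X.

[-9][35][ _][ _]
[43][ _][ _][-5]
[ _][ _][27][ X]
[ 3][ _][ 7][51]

The 16 entries sum to 336, so each line sums to 336/4 = 84.
Row 4 must total 84; the given cells sum to 61, so (4,2) = 23.
Using column 1: -9 + 43 + 3 + ? → (3,1) = 84 − 37 = 47.
From main diagonal, 84 − (-9 + 27 + 51) gives (2,2) = 15.
Row 2: 43 + 15 + (-5) + ? = 84, so (2,3) = 31.
Using column 2: 35 + 15 + 23 + ? → (3,2) = 84 − 73 = 11.
The remaining cell in column 3 is (1,3) = 84 − 65 = 19.
From anti-diagonal, 84 − (31 + 11 + 3) gives (1,4) = 39.
Row 3: 47 + 11 + 27 + ? = 84, so (3,4) = -1.

-1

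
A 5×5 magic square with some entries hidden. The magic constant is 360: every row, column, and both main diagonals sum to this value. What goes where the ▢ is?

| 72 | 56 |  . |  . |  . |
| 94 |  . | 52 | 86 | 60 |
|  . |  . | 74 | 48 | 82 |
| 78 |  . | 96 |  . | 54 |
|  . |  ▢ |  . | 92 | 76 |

84

Row 2 needs 360; the known cells sum to 292, so (2,2) = 68.
From column 5, 360 − (60 + 82 + 54 + 76) gives (1,5) = 88.
The remaining cell in main diagonal is (4,4) = 360 − 290 = 70.
Using row 4: 78 + 96 + 70 + 54 + ? → (4,2) = 360 − 298 = 62.
Column 4 must total 360; the given cells sum to 296, so (1,4) = 64.
Anti-diagonal must total 360; the given cells sum to 310, so (5,1) = 50.
Using row 1: 72 + 56 + 64 + 88 + ? → (1,3) = 360 − 280 = 80.
The remaining cell in column 1 is (3,1) = 360 − 294 = 66.
Column 3: 80 + 52 + 74 + 96 + ? = 360, so (5,3) = 58.
From row 3, 360 − (66 + 74 + 48 + 82) gives (3,2) = 90.
Row 5: 50 + 58 + 92 + 76 + ? = 360, so (5,2) = 84.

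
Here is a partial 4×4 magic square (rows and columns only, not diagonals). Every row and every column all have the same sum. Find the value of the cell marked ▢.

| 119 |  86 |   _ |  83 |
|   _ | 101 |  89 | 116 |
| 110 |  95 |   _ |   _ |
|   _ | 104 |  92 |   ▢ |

Column 2 is complete and sums to 386; that is the magic constant.
Using row 1: 119 + 86 + 83 + ? → (1,3) = 386 − 288 = 98.
Using row 2: 101 + 89 + 116 + ? → (2,1) = 386 − 306 = 80.
Column 1 must total 386; the given cells sum to 309, so (4,1) = 77.
Column 3 needs 386; the known cells sum to 279, so (3,3) = 107.
From row 3, 386 − (110 + 95 + 107) gives (3,4) = 74.
Row 4 must total 386; the given cells sum to 273, so (4,4) = 113.

113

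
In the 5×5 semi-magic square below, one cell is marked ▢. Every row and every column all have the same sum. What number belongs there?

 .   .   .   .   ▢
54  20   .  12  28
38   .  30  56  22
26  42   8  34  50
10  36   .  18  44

Row 4 is complete and sums to 160; that is the magic constant.
Row 2 needs 160; the known cells sum to 114, so (2,3) = 46.
Row 3: 38 + 30 + 56 + 22 + ? = 160, so (3,2) = 14.
Row 5 needs 160; the known cells sum to 108, so (5,3) = 52.
From column 1, 160 − (54 + 38 + 26 + 10) gives (1,1) = 32.
Column 2: 20 + 14 + 42 + 36 + ? = 160, so (1,2) = 48.
Column 3: 46 + 30 + 8 + 52 + ? = 160, so (1,3) = 24.
The remaining cell in column 4 is (1,4) = 160 − 120 = 40.
Using column 5: 28 + 22 + 50 + 44 + ? → (1,5) = 160 − 144 = 16.

16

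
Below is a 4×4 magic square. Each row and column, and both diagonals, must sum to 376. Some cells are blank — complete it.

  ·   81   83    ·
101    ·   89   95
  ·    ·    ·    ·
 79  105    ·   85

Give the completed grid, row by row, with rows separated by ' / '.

Using row 2: 101 + 89 + 95 + ? → (2,2) = 376 − 285 = 91.
The remaining cell in row 4 is (4,3) = 376 − 269 = 107.
Column 2 must total 376; the given cells sum to 277, so (3,2) = 99.
Using column 3: 83 + 89 + 107 + ? → (3,3) = 376 − 279 = 97.
The remaining cell in main diagonal is (1,1) = 376 − 273 = 103.
Anti-diagonal needs 376; the known cells sum to 267, so (1,4) = 109.
From column 1, 376 − (103 + 101 + 79) gives (3,1) = 93.
Column 4 must total 376; the given cells sum to 289, so (3,4) = 87.

103 81 83 109 / 101 91 89 95 / 93 99 97 87 / 79 105 107 85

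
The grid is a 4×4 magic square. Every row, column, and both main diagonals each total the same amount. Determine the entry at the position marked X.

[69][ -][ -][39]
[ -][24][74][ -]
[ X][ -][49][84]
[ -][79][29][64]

14

Main diagonal is complete and sums to 206; that is the magic constant.
Row 4: 79 + 29 + 64 + ? = 206, so (4,1) = 34.
From column 3, 206 − (74 + 49 + 29) gives (1,3) = 54.
Column 4 must total 206; the given cells sum to 187, so (2,4) = 19.
Anti-diagonal must total 206; the given cells sum to 147, so (3,2) = 59.
Row 1 must total 206; the given cells sum to 162, so (1,2) = 44.
Row 2 needs 206; the known cells sum to 117, so (2,1) = 89.
Row 3 must total 206; the given cells sum to 192, so (3,1) = 14.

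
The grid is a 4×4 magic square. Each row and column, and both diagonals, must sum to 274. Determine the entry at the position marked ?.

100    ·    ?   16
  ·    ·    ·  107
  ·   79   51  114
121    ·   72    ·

93

Row 3 needs 274; the known cells sum to 244, so (3,1) = 30.
Column 1 needs 274; the known cells sum to 251, so (2,1) = 23.
Using column 4: 16 + 107 + 114 + ? → (4,4) = 274 − 237 = 37.
Using main diagonal: 100 + 51 + 37 + ? → (2,2) = 274 − 188 = 86.
Anti-diagonal needs 274; the known cells sum to 216, so (2,3) = 58.
From row 4, 274 − (121 + 72 + 37) gives (4,2) = 44.
The remaining cell in column 2 is (1,2) = 274 − 209 = 65.
Column 3: 58 + 51 + 72 + ? = 274, so (1,3) = 93.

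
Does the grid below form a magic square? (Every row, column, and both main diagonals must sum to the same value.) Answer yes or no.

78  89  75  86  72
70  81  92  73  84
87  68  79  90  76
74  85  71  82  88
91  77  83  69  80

Yes

Row 1: 78 + 89 + 75 + 86 + 72 = 400.
Row 2: 70 + 81 + 92 + 73 + 84 = 400.
Row 3: 87 + 68 + 79 + 90 + 76 = 400.
Row 4: 74 + 85 + 71 + 82 + 88 = 400.
Row 5: 91 + 77 + 83 + 69 + 80 = 400.
Column 1: 78 + 70 + 87 + 74 + 91 = 400.
Column 2: 89 + 81 + 68 + 85 + 77 = 400.
Column 3: 75 + 92 + 79 + 71 + 83 = 400.
Column 4: 86 + 73 + 90 + 82 + 69 = 400.
Column 5: 72 + 84 + 76 + 88 + 80 = 400.
Main diagonal: 78 + 81 + 79 + 82 + 80 = 400.
Anti-diagonal: 72 + 73 + 79 + 85 + 91 = 400.
All lines sum to 400.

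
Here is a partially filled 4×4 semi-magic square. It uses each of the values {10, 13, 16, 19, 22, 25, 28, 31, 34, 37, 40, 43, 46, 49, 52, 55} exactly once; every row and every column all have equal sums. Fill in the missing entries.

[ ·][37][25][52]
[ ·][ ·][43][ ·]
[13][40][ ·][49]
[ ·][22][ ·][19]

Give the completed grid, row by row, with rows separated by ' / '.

The 16 entries sum to 520, so each line sums to 520/4 = 130.
The remaining cell in row 1 is (1,1) = 130 − 114 = 16.
Using row 3: 13 + 40 + 49 + ? → (3,3) = 130 − 102 = 28.
From column 2, 130 − (37 + 40 + 22) gives (2,2) = 31.
Column 3: 25 + 43 + 28 + ? = 130, so (4,3) = 34.
From column 4, 130 − (52 + 49 + 19) gives (2,4) = 10.
From row 2, 130 − (31 + 43 + 10) gives (2,1) = 46.
The remaining cell in row 4 is (4,1) = 130 − 75 = 55.

16 37 25 52 / 46 31 43 10 / 13 40 28 49 / 55 22 34 19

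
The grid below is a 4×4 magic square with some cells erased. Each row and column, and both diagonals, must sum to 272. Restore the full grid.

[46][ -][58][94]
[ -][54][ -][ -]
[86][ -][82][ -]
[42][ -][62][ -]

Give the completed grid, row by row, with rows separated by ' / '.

The remaining cell in row 1 is (1,2) = 272 − 198 = 74.
Using column 1: 46 + 86 + 42 + ? → (2,1) = 272 − 174 = 98.
Column 3: 58 + 82 + 62 + ? = 272, so (2,3) = 70.
Main diagonal needs 272; the known cells sum to 182, so (4,4) = 90.
From anti-diagonal, 272 − (94 + 70 + 42) gives (3,2) = 66.
Row 2: 98 + 54 + 70 + ? = 272, so (2,4) = 50.
From row 3, 272 − (86 + 66 + 82) gives (3,4) = 38.
Row 4 needs 272; the known cells sum to 194, so (4,2) = 78.

46 74 58 94 / 98 54 70 50 / 86 66 82 38 / 42 78 62 90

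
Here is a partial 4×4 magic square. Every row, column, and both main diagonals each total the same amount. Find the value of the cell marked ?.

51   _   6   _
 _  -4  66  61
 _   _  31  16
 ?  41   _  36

26

Main diagonal is complete and sums to 114; that is the magic constant.
Using row 2: -4 + 66 + 61 + ? → (2,1) = 114 − 123 = -9.
Column 3 must total 114; the given cells sum to 103, so (4,3) = 11.
Using column 4: 61 + 16 + 36 + ? → (1,4) = 114 − 113 = 1.
Row 1 must total 114; the given cells sum to 58, so (1,2) = 56.
Row 4: 41 + 11 + 36 + ? = 114, so (4,1) = 26.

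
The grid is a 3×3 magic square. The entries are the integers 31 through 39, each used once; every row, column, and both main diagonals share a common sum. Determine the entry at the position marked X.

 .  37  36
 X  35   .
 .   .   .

39

The entries are 31 through 39, which sum to 315, so each line sums to 315/3 = 105.
Row 1 needs 105; the known cells sum to 73, so (1,1) = 32.
Column 2 must total 105; the given cells sum to 72, so (3,2) = 33.
Using main diagonal: 32 + 35 + ? → (3,3) = 105 − 67 = 38.
Anti-diagonal must total 105; the given cells sum to 71, so (3,1) = 34.
The remaining cell in column 1 is (2,1) = 105 − 66 = 39.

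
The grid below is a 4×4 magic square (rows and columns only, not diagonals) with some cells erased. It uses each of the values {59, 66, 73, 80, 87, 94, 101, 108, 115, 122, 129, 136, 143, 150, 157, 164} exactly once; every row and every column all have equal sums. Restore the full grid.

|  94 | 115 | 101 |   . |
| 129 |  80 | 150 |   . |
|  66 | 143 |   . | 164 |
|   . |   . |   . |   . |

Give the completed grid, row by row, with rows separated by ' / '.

The 16 entries sum to 1784, so each line sums to 1784/4 = 446.
Row 1 needs 446; the known cells sum to 310, so (1,4) = 136.
Row 2: 129 + 80 + 150 + ? = 446, so (2,4) = 87.
From row 3, 446 − (66 + 143 + 164) gives (3,3) = 73.
Column 1 needs 446; the known cells sum to 289, so (4,1) = 157.
Using column 2: 115 + 80 + 143 + ? → (4,2) = 446 − 338 = 108.
Column 3 needs 446; the known cells sum to 324, so (4,3) = 122.
Column 4 needs 446; the known cells sum to 387, so (4,4) = 59.

94 115 101 136 / 129 80 150 87 / 66 143 73 164 / 157 108 122 59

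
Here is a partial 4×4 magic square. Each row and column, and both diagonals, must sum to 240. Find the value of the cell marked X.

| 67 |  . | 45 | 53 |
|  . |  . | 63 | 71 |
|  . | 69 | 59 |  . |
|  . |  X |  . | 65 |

Using row 1: 67 + 45 + 53 + ? → (1,2) = 240 − 165 = 75.
Using column 3: 45 + 63 + 59 + ? → (4,3) = 240 − 167 = 73.
Column 4: 53 + 71 + 65 + ? = 240, so (3,4) = 51.
From main diagonal, 240 − (67 + 59 + 65) gives (2,2) = 49.
From anti-diagonal, 240 − (53 + 63 + 69) gives (4,1) = 55.
Using row 2: 49 + 63 + 71 + ? → (2,1) = 240 − 183 = 57.
Row 3: 69 + 59 + 51 + ? = 240, so (3,1) = 61.
From row 4, 240 − (55 + 73 + 65) gives (4,2) = 47.

47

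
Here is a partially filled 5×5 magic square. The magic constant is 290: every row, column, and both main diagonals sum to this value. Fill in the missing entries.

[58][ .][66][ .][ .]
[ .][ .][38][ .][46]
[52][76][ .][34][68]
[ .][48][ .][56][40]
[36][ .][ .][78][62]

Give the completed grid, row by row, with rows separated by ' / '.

Row 3: 52 + 76 + 34 + 68 + ? = 290, so (3,3) = 60.
The remaining cell in column 5 is (1,5) = 290 − 216 = 74.
Main diagonal must total 290; the given cells sum to 236, so (2,2) = 54.
Anti-diagonal: 74 + 60 + 48 + 36 + ? = 290, so (2,4) = 72.
Row 2 must total 290; the given cells sum to 210, so (2,1) = 80.
Column 1: 58 + 80 + 52 + 36 + ? = 290, so (4,1) = 64.
Column 4 must total 290; the given cells sum to 240, so (1,4) = 50.
Using row 1: 58 + 66 + 50 + 74 + ? → (1,2) = 290 − 248 = 42.
Using row 4: 64 + 48 + 56 + 40 + ? → (4,3) = 290 − 208 = 82.
Using column 2: 42 + 54 + 76 + 48 + ? → (5,2) = 290 − 220 = 70.
Using column 3: 66 + 38 + 60 + 82 + ? → (5,3) = 290 − 246 = 44.

58 42 66 50 74 / 80 54 38 72 46 / 52 76 60 34 68 / 64 48 82 56 40 / 36 70 44 78 62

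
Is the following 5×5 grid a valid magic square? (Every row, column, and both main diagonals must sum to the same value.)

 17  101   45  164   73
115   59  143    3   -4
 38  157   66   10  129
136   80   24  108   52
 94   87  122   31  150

Row 1: 17 + 101 + 45 + 164 + 73 = 400.
Row 2: 115 + 59 + 143 + 3 + (-4) = 316.
Row 3: 38 + 157 + 66 + 10 + 129 = 400.
Row 4: 136 + 80 + 24 + 108 + 52 = 400.
Row 5: 94 + 87 + 122 + 31 + 150 = 484.
Column 1: 17 + 115 + 38 + 136 + 94 = 400.
Column 2: 101 + 59 + 157 + 80 + 87 = 484.
Column 3: 45 + 143 + 66 + 24 + 122 = 400.
Column 4: 164 + 3 + 10 + 108 + 31 = 316.
Column 5: 73 + (-4) + 129 + 52 + 150 = 400.
Main diagonal: 17 + 59 + 66 + 108 + 150 = 400.
Anti-diagonal: 73 + 3 + 66 + 80 + 94 = 316.

No — row 4 sums to 400 but anti-diagonal sums to 316.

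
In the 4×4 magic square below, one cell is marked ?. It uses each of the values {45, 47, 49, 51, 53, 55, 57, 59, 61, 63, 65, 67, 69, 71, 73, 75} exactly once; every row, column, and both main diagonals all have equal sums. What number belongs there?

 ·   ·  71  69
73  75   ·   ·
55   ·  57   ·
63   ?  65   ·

The 16 entries sum to 960, so each line sums to 960/4 = 240.
From column 1, 240 − (73 + 55 + 63) gives (1,1) = 49.
The remaining cell in column 3 is (2,3) = 240 − 193 = 47.
The remaining cell in main diagonal is (4,4) = 240 − 181 = 59.
Anti-diagonal needs 240; the known cells sum to 179, so (3,2) = 61.
Row 1 must total 240; the given cells sum to 189, so (1,2) = 51.
The remaining cell in row 2 is (2,4) = 240 − 195 = 45.
Using row 3: 55 + 61 + 57 + ? → (3,4) = 240 − 173 = 67.
Row 4: 63 + 65 + 59 + ? = 240, so (4,2) = 53.

53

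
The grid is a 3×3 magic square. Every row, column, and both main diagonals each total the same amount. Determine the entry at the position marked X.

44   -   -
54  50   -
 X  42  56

52

Main diagonal is complete and sums to 150; that is the magic constant.
From row 2, 150 − (54 + 50) gives (2,3) = 46.
The remaining cell in row 3 is (3,1) = 150 − 98 = 52.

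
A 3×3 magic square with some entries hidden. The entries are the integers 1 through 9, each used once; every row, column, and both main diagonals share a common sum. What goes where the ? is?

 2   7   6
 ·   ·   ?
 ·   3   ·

The entries are 1 through 9, which sum to 45, so each line sums to 45/3 = 15.
Column 2 needs 15; the known cells sum to 10, so (2,2) = 5.
Using main diagonal: 2 + 5 + ? → (3,3) = 15 − 7 = 8.
Anti-diagonal: 6 + 5 + ? = 15, so (3,1) = 4.
Using column 1: 2 + 4 + ? → (2,1) = 15 − 6 = 9.
The remaining cell in column 3 is (2,3) = 15 − 14 = 1.

1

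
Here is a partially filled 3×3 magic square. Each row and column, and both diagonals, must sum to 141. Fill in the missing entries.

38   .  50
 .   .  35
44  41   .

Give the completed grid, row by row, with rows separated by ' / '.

38 53 50 / 59 47 35 / 44 41 56

From row 1, 141 − (38 + 50) gives (1,2) = 53.
Row 3: 44 + 41 + ? = 141, so (3,3) = 56.
The remaining cell in column 1 is (2,1) = 141 − 82 = 59.
Column 2 must total 141; the given cells sum to 94, so (2,2) = 47.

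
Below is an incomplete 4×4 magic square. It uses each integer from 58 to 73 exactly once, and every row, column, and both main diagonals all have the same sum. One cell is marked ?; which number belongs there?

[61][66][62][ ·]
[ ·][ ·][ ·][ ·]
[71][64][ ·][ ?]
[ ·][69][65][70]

The entries are 58 through 73, which sum to 1048, so each line sums to 1048/4 = 262.
Row 1 must total 262; the given cells sum to 189, so (1,4) = 73.
Row 4: 69 + 65 + 70 + ? = 262, so (4,1) = 58.
Column 1 needs 262; the known cells sum to 190, so (2,1) = 72.
Column 2 must total 262; the given cells sum to 199, so (2,2) = 63.
Main diagonal needs 262; the known cells sum to 194, so (3,3) = 68.
Using anti-diagonal: 73 + 64 + 58 + ? → (2,3) = 262 − 195 = 67.
Row 2 must total 262; the given cells sum to 202, so (2,4) = 60.
The remaining cell in row 3 is (3,4) = 262 − 203 = 59.

59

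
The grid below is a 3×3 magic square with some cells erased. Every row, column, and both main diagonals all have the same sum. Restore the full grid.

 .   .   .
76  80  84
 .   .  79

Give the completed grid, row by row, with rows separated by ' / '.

81 82 77 / 76 80 84 / 83 78 79

Row 2 is already complete: 76 + 80 + 84 = 240, so that is the magic constant.
Column 3: 84 + 79 + ? = 240, so (1,3) = 77.
Main diagonal: 80 + 79 + ? = 240, so (1,1) = 81.
Using anti-diagonal: 77 + 80 + ? → (3,1) = 240 − 157 = 83.
Row 1 must total 240; the given cells sum to 158, so (1,2) = 82.
Row 3: 83 + 79 + ? = 240, so (3,2) = 78.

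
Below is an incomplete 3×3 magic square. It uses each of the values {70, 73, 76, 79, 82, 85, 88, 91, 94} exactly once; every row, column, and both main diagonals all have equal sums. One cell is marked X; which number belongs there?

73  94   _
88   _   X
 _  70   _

76

The 9 entries sum to 738, so each line sums to 738/3 = 246.
Row 1: 73 + 94 + ? = 246, so (1,3) = 79.
Column 1 needs 246; the known cells sum to 161, so (3,1) = 85.
Column 2 must total 246; the given cells sum to 164, so (2,2) = 82.
From main diagonal, 246 − (73 + 82) gives (3,3) = 91.
Row 2 needs 246; the known cells sum to 170, so (2,3) = 76.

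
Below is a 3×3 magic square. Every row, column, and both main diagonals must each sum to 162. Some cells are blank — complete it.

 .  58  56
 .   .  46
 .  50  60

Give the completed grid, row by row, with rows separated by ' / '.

Using row 1: 58 + 56 + ? → (1,1) = 162 − 114 = 48.
Row 3: 50 + 60 + ? = 162, so (3,1) = 52.
Column 1: 48 + 52 + ? = 162, so (2,1) = 62.
From column 2, 162 − (58 + 50) gives (2,2) = 54.

48 58 56 / 62 54 46 / 52 50 60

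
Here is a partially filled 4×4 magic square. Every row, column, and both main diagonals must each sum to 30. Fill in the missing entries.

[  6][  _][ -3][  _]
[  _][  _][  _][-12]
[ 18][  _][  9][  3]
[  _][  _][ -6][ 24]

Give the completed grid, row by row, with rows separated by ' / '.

6 12 -3 15 / 21 -9 30 -12 / 18 0 9 3 / -15 27 -6 24

Row 3 must total 30; the given cells sum to 30, so (3,2) = 0.
Using column 3: -3 + 9 + (-6) + ? → (2,3) = 30 − 0 = 30.
Column 4 must total 30; the given cells sum to 15, so (1,4) = 15.
Main diagonal: 6 + 9 + 24 + ? = 30, so (2,2) = -9.
From anti-diagonal, 30 − (15 + 30 + 0) gives (4,1) = -15.
Row 1 needs 30; the known cells sum to 18, so (1,2) = 12.
Using row 2: -9 + 30 + (-12) + ? → (2,1) = 30 − 9 = 21.
Row 4 must total 30; the given cells sum to 3, so (4,2) = 27.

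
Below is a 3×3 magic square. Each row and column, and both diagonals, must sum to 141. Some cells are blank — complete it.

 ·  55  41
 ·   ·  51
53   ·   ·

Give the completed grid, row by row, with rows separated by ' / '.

45 55 41 / 43 47 51 / 53 39 49

Using row 1: 55 + 41 + ? → (1,1) = 141 − 96 = 45.
Column 1 must total 141; the given cells sum to 98, so (2,1) = 43.
Column 3 needs 141; the known cells sum to 92, so (3,3) = 49.
From main diagonal, 141 − (45 + 49) gives (2,2) = 47.
Using row 3: 53 + 49 + ? → (3,2) = 141 − 102 = 39.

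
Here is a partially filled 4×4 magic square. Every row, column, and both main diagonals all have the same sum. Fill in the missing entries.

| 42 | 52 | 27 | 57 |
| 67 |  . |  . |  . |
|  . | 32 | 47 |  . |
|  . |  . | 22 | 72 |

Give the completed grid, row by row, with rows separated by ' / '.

Row 1 is already complete: 42 + 52 + 27 + 57 = 178, so that is the magic constant.
Column 3 needs 178; the known cells sum to 96, so (2,3) = 82.
The remaining cell in main diagonal is (2,2) = 178 − 161 = 17.
From anti-diagonal, 178 − (57 + 82 + 32) gives (4,1) = 7.
Row 2 must total 178; the given cells sum to 166, so (2,4) = 12.
Row 4 needs 178; the known cells sum to 101, so (4,2) = 77.
From column 1, 178 − (42 + 67 + 7) gives (3,1) = 62.
Column 4 must total 178; the given cells sum to 141, so (3,4) = 37.

42 52 27 57 / 67 17 82 12 / 62 32 47 37 / 7 77 22 72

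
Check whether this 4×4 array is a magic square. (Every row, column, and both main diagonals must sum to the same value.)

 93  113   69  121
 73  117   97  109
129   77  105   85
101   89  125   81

Yes

Row 1: 93 + 113 + 69 + 121 = 396.
Row 2: 73 + 117 + 97 + 109 = 396.
Row 3: 129 + 77 + 105 + 85 = 396.
Row 4: 101 + 89 + 125 + 81 = 396.
Column 1: 93 + 73 + 129 + 101 = 396.
Column 2: 113 + 117 + 77 + 89 = 396.
Column 3: 69 + 97 + 105 + 125 = 396.
Column 4: 121 + 109 + 85 + 81 = 396.
Main diagonal: 93 + 117 + 105 + 81 = 396.
Anti-diagonal: 121 + 97 + 77 + 101 = 396.
All lines sum to 396.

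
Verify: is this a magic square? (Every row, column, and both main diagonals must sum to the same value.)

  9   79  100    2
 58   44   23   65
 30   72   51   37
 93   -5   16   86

Yes

Row 1: 9 + 79 + 100 + 2 = 190.
Row 2: 58 + 44 + 23 + 65 = 190.
Row 3: 30 + 72 + 51 + 37 = 190.
Row 4: 93 + (-5) + 16 + 86 = 190.
Column 1: 9 + 58 + 30 + 93 = 190.
Column 2: 79 + 44 + 72 + (-5) = 190.
Column 3: 100 + 23 + 51 + 16 = 190.
Column 4: 2 + 65 + 37 + 86 = 190.
Main diagonal: 9 + 44 + 51 + 86 = 190.
Anti-diagonal: 2 + 23 + 72 + 93 = 190.
All lines sum to 190.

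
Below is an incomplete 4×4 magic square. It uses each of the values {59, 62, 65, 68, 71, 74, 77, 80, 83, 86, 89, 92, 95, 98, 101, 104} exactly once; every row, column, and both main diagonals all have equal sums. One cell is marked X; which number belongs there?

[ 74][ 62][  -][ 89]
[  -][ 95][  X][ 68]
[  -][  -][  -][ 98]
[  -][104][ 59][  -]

The 16 entries sum to 1304, so each line sums to 1304/4 = 326.
Row 1: 74 + 62 + 89 + ? = 326, so (1,3) = 101.
Column 2 must total 326; the given cells sum to 261, so (3,2) = 65.
The remaining cell in column 4 is (4,4) = 326 − 255 = 71.
Main diagonal must total 326; the given cells sum to 240, so (3,3) = 86.
Row 3: 65 + 86 + 98 + ? = 326, so (3,1) = 77.
Row 4 must total 326; the given cells sum to 234, so (4,1) = 92.
Using column 1: 74 + 77 + 92 + ? → (2,1) = 326 − 243 = 83.
The remaining cell in column 3 is (2,3) = 326 − 246 = 80.

80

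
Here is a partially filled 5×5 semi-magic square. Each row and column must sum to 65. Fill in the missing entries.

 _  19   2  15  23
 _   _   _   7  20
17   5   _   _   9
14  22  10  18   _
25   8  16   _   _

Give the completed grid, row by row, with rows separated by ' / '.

Row 1 needs 65; the known cells sum to 59, so (1,1) = 6.
Row 4: 14 + 22 + 10 + 18 + ? = 65, so (4,5) = 1.
Column 1 must total 65; the given cells sum to 62, so (2,1) = 3.
From column 2, 65 − (19 + 5 + 22 + 8) gives (2,2) = 11.
From column 5, 65 − (23 + 20 + 9 + 1) gives (5,5) = 12.
Row 2: 3 + 11 + 7 + 20 + ? = 65, so (2,3) = 24.
Using row 5: 25 + 8 + 16 + 12 + ? → (5,4) = 65 − 61 = 4.
The remaining cell in column 3 is (3,3) = 65 − 52 = 13.
Column 4 must total 65; the given cells sum to 44, so (3,4) = 21.

6 19 2 15 23 / 3 11 24 7 20 / 17 5 13 21 9 / 14 22 10 18 1 / 25 8 16 4 12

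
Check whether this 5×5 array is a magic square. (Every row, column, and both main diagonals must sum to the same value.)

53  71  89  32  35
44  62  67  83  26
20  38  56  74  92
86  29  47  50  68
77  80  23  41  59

Row 1: 53 + 71 + 89 + 32 + 35 = 280.
Row 2: 44 + 62 + 67 + 83 + 26 = 282.
Row 3: 20 + 38 + 56 + 74 + 92 = 280.
Row 4: 86 + 29 + 47 + 50 + 68 = 280.
Row 5: 77 + 80 + 23 + 41 + 59 = 280.
Column 1: 53 + 44 + 20 + 86 + 77 = 280.
Column 2: 71 + 62 + 38 + 29 + 80 = 280.
Column 3: 89 + 67 + 56 + 47 + 23 = 282.
Column 4: 32 + 83 + 74 + 50 + 41 = 280.
Column 5: 35 + 26 + 92 + 68 + 59 = 280.
Main diagonal: 53 + 62 + 56 + 50 + 59 = 280.
Anti-diagonal: 35 + 83 + 56 + 29 + 77 = 280.

No — column 1 sums to 280 but column 3 sums to 282.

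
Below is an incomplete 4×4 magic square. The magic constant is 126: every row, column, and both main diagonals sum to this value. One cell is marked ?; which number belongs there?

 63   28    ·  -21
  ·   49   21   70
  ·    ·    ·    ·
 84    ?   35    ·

The remaining cell in row 1 is (1,3) = 126 − 70 = 56.
From row 2, 126 − (49 + 21 + 70) gives (2,1) = -14.
Column 1: 63 + (-14) + 84 + ? = 126, so (3,1) = -7.
Column 3 must total 126; the given cells sum to 112, so (3,3) = 14.
From main diagonal, 126 − (63 + 49 + 14) gives (4,4) = 0.
The remaining cell in anti-diagonal is (3,2) = 126 − 84 = 42.
From row 3, 126 − (-7 + 42 + 14) gives (3,4) = 77.
Row 4 must total 126; the given cells sum to 119, so (4,2) = 7.

7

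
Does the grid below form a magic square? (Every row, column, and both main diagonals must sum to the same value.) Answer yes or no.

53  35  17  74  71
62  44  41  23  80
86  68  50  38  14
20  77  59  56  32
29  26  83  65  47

Row 1: 53 + 35 + 17 + 74 + 71 = 250.
Row 2: 62 + 44 + 41 + 23 + 80 = 250.
Row 3: 86 + 68 + 50 + 38 + 14 = 256.
Row 4: 20 + 77 + 59 + 56 + 32 = 244.
Row 5: 29 + 26 + 83 + 65 + 47 = 250.
Column 1: 53 + 62 + 86 + 20 + 29 = 250.
Column 2: 35 + 44 + 68 + 77 + 26 = 250.
Column 3: 17 + 41 + 50 + 59 + 83 = 250.
Column 4: 74 + 23 + 38 + 56 + 65 = 256.
Column 5: 71 + 80 + 14 + 32 + 47 = 244.
Main diagonal: 53 + 44 + 50 + 56 + 47 = 250.
Anti-diagonal: 71 + 23 + 50 + 77 + 29 = 250.

No — row 4 sums to 244 but anti-diagonal sums to 250.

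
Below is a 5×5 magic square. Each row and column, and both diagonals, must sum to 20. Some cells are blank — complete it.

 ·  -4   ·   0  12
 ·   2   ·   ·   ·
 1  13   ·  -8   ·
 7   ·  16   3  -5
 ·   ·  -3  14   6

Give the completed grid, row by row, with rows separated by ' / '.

From row 4, 20 − (7 + 16 + 3 + (-5)) gives (4,2) = -1.
Using column 2: -4 + 2 + 13 + (-1) + ? → (5,2) = 20 − 10 = 10.
Column 4 must total 20; the given cells sum to 9, so (2,4) = 11.
Row 5 must total 20; the given cells sum to 27, so (5,1) = -7.
Anti-diagonal must total 20; the given cells sum to 15, so (3,3) = 5.
Using row 3: 1 + 13 + 5 + (-8) + ? → (3,5) = 20 − 11 = 9.
Column 5 must total 20; the given cells sum to 22, so (2,5) = -2.
Main diagonal: 2 + 5 + 3 + 6 + ? = 20, so (1,1) = 4.
From row 1, 20 − (4 + (-4) + 0 + 12) gives (1,3) = 8.
The remaining cell in column 1 is (2,1) = 20 − 5 = 15.
Column 3 needs 20; the known cells sum to 26, so (2,3) = -6.

4 -4 8 0 12 / 15 2 -6 11 -2 / 1 13 5 -8 9 / 7 -1 16 3 -5 / -7 10 -3 14 6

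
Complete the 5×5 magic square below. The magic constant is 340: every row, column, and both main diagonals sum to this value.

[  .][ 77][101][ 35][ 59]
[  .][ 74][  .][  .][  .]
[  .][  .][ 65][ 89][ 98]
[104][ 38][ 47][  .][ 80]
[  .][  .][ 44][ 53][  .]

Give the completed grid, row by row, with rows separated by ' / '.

68 77 101 35 59 / 50 74 83 92 41 / 32 56 65 89 98 / 104 38 47 71 80 / 86 95 44 53 62

Row 1: 77 + 101 + 35 + 59 + ? = 340, so (1,1) = 68.
Row 4: 104 + 38 + 47 + 80 + ? = 340, so (4,4) = 71.
Using column 3: 101 + 65 + 47 + 44 + ? → (2,3) = 340 − 257 = 83.
Column 4 must total 340; the given cells sum to 248, so (2,4) = 92.
The remaining cell in main diagonal is (5,5) = 340 − 278 = 62.
The remaining cell in anti-diagonal is (5,1) = 340 − 254 = 86.
Row 5: 86 + 44 + 53 + 62 + ? = 340, so (5,2) = 95.
Column 2 must total 340; the given cells sum to 284, so (3,2) = 56.
The remaining cell in column 5 is (2,5) = 340 − 299 = 41.
Row 2: 74 + 83 + 92 + 41 + ? = 340, so (2,1) = 50.
The remaining cell in row 3 is (3,1) = 340 − 308 = 32.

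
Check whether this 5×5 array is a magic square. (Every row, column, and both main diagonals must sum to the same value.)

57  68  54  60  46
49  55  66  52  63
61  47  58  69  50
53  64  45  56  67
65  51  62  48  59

Row 1: 57 + 68 + 54 + 60 + 46 = 285.
Row 2: 49 + 55 + 66 + 52 + 63 = 285.
Row 3: 61 + 47 + 58 + 69 + 50 = 285.
Row 4: 53 + 64 + 45 + 56 + 67 = 285.
Row 5: 65 + 51 + 62 + 48 + 59 = 285.
Column 1: 57 + 49 + 61 + 53 + 65 = 285.
Column 2: 68 + 55 + 47 + 64 + 51 = 285.
Column 3: 54 + 66 + 58 + 45 + 62 = 285.
Column 4: 60 + 52 + 69 + 56 + 48 = 285.
Column 5: 46 + 63 + 50 + 67 + 59 = 285.
Main diagonal: 57 + 55 + 58 + 56 + 59 = 285.
Anti-diagonal: 46 + 52 + 58 + 64 + 65 = 285.
All lines sum to 285.

Yes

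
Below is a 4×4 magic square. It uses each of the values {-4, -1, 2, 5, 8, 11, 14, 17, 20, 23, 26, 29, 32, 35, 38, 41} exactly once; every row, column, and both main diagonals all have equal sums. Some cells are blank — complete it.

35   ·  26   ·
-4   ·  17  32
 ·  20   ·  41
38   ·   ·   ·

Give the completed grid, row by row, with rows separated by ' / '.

The 16 entries sum to 296, so each line sums to 296/4 = 74.
From row 2, 74 − (-4 + 17 + 32) gives (2,2) = 29.
Using column 1: 35 + (-4) + 38 + ? → (3,1) = 74 − 69 = 5.
Anti-diagonal: 17 + 20 + 38 + ? = 74, so (1,4) = -1.
From row 1, 74 − (35 + 26 + (-1)) gives (1,2) = 14.
Row 3 needs 74; the known cells sum to 66, so (3,3) = 8.
From column 2, 74 − (14 + 29 + 20) gives (4,2) = 11.
Column 3: 26 + 17 + 8 + ? = 74, so (4,3) = 23.
Column 4 must total 74; the given cells sum to 72, so (4,4) = 2.

35 14 26 -1 / -4 29 17 32 / 5 20 8 41 / 38 11 23 2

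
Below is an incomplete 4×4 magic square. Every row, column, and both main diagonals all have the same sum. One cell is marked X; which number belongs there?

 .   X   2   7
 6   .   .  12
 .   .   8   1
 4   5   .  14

Column 4 is complete and sums to 34; that is the magic constant.
Row 4: 4 + 5 + 14 + ? = 34, so (4,3) = 11.
The remaining cell in column 3 is (2,3) = 34 − 21 = 13.
The remaining cell in anti-diagonal is (3,2) = 34 − 24 = 10.
The remaining cell in row 2 is (2,2) = 34 − 31 = 3.
Using row 3: 10 + 8 + 1 + ? → (3,1) = 34 − 19 = 15.
Column 1: 6 + 15 + 4 + ? = 34, so (1,1) = 9.
From column 2, 34 − (3 + 10 + 5) gives (1,2) = 16.

16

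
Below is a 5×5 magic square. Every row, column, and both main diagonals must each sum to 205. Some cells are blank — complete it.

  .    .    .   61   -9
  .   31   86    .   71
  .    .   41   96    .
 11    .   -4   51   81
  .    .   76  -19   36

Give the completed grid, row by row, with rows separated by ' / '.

From row 4, 205 − (11 + (-4) + 51 + 81) gives (4,2) = 66.
Column 3 must total 205; the given cells sum to 199, so (1,3) = 6.
The remaining cell in column 4 is (2,4) = 205 − 189 = 16.
Column 5 needs 205; the known cells sum to 179, so (3,5) = 26.
Main diagonal must total 205; the given cells sum to 159, so (1,1) = 46.
From anti-diagonal, 205 − (-9 + 16 + 41 + 66) gives (5,1) = 91.
Row 1 must total 205; the given cells sum to 104, so (1,2) = 101.
From row 2, 205 − (31 + 86 + 16 + 71) gives (2,1) = 1.
The remaining cell in row 5 is (5,2) = 205 − 184 = 21.
Column 1 needs 205; the known cells sum to 149, so (3,1) = 56.
Column 2 needs 205; the known cells sum to 219, so (3,2) = -14.

46 101 6 61 -9 / 1 31 86 16 71 / 56 -14 41 96 26 / 11 66 -4 51 81 / 91 21 76 -19 36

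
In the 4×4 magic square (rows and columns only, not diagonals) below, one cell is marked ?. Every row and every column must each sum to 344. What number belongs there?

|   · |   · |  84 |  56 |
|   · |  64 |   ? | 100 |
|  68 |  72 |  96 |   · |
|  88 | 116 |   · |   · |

104

From row 3, 344 − (68 + 72 + 96) gives (3,4) = 108.
The remaining cell in column 2 is (1,2) = 344 − 252 = 92.
From column 4, 344 − (56 + 100 + 108) gives (4,4) = 80.
Row 1 must total 344; the given cells sum to 232, so (1,1) = 112.
Using row 4: 88 + 116 + 80 + ? → (4,3) = 344 − 284 = 60.
Column 1: 112 + 68 + 88 + ? = 344, so (2,1) = 76.
Column 3 needs 344; the known cells sum to 240, so (2,3) = 104.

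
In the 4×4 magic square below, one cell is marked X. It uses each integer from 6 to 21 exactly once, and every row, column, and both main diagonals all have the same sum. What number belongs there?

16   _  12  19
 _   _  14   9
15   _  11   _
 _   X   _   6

The entries are 6 through 21, which sum to 216, so each line sums to 216/4 = 54.
Using row 1: 16 + 12 + 19 + ? → (1,2) = 54 − 47 = 7.
Using column 3: 12 + 14 + 11 + ? → (4,3) = 54 − 37 = 17.
Column 4 must total 54; the given cells sum to 34, so (3,4) = 20.
Main diagonal must total 54; the given cells sum to 33, so (2,2) = 21.
Row 2 must total 54; the given cells sum to 44, so (2,1) = 10.
The remaining cell in row 3 is (3,2) = 54 − 46 = 8.
Column 1: 16 + 10 + 15 + ? = 54, so (4,1) = 13.
The remaining cell in column 2 is (4,2) = 54 − 36 = 18.

18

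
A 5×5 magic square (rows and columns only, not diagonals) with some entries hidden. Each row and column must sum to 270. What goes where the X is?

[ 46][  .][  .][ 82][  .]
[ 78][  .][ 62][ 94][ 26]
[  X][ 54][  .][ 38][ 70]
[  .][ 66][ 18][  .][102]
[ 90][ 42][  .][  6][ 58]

22

Row 2 must total 270; the given cells sum to 260, so (2,2) = 10.
Using row 5: 90 + 42 + 6 + 58 + ? → (5,3) = 270 − 196 = 74.
Column 2 needs 270; the known cells sum to 172, so (1,2) = 98.
Column 4: 82 + 94 + 38 + 6 + ? = 270, so (4,4) = 50.
Column 5: 26 + 70 + 102 + 58 + ? = 270, so (1,5) = 14.
Row 1: 46 + 98 + 82 + 14 + ? = 270, so (1,3) = 30.
From row 4, 270 − (66 + 18 + 50 + 102) gives (4,1) = 34.
Column 1 must total 270; the given cells sum to 248, so (3,1) = 22.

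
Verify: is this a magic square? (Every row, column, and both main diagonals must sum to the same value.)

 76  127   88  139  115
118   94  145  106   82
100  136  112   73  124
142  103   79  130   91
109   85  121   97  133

Yes

Row 1: 76 + 127 + 88 + 139 + 115 = 545.
Row 2: 118 + 94 + 145 + 106 + 82 = 545.
Row 3: 100 + 136 + 112 + 73 + 124 = 545.
Row 4: 142 + 103 + 79 + 130 + 91 = 545.
Row 5: 109 + 85 + 121 + 97 + 133 = 545.
Column 1: 76 + 118 + 100 + 142 + 109 = 545.
Column 2: 127 + 94 + 136 + 103 + 85 = 545.
Column 3: 88 + 145 + 112 + 79 + 121 = 545.
Column 4: 139 + 106 + 73 + 130 + 97 = 545.
Column 5: 115 + 82 + 124 + 91 + 133 = 545.
Main diagonal: 76 + 94 + 112 + 130 + 133 = 545.
Anti-diagonal: 115 + 106 + 112 + 103 + 109 = 545.
All lines sum to 545.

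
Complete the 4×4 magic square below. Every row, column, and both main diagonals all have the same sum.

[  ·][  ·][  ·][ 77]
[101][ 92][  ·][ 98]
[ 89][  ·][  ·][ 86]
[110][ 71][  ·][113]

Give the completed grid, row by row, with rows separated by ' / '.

74 107 116 77 / 101 92 83 98 / 89 104 95 86 / 110 71 80 113

Column 4 is already complete: 77 + 98 + 86 + 113 = 374, so that is the magic constant.
Row 2 needs 374; the known cells sum to 291, so (2,3) = 83.
Using row 4: 110 + 71 + 113 + ? → (4,3) = 374 − 294 = 80.
Column 1 needs 374; the known cells sum to 300, so (1,1) = 74.
Main diagonal must total 374; the given cells sum to 279, so (3,3) = 95.
Anti-diagonal must total 374; the given cells sum to 270, so (3,2) = 104.
Column 2 must total 374; the given cells sum to 267, so (1,2) = 107.
Column 3 needs 374; the known cells sum to 258, so (1,3) = 116.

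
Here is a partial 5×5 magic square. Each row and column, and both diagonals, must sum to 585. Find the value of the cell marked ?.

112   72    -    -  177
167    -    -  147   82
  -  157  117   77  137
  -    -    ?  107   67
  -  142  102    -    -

Using row 3: 157 + 117 + 77 + 137 + ? → (3,1) = 585 − 488 = 97.
Column 5 needs 585; the known cells sum to 463, so (5,5) = 122.
Main diagonal: 112 + 117 + 107 + 122 + ? = 585, so (2,2) = 127.
Using row 2: 167 + 127 + 147 + 82 + ? → (2,3) = 585 − 523 = 62.
From column 2, 585 − (72 + 127 + 157 + 142) gives (4,2) = 87.
The remaining cell in anti-diagonal is (5,1) = 585 − 528 = 57.
Row 5 needs 585; the known cells sum to 423, so (5,4) = 162.
The remaining cell in column 1 is (4,1) = 585 − 433 = 152.
The remaining cell in column 4 is (1,4) = 585 − 493 = 92.
From row 1, 585 − (112 + 72 + 92 + 177) gives (1,3) = 132.
Row 4: 152 + 87 + 107 + 67 + ? = 585, so (4,3) = 172.

172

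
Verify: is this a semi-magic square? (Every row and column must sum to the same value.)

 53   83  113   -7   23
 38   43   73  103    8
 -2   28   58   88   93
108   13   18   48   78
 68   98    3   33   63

Row 1: 53 + 83 + 113 + (-7) + 23 = 265.
Row 2: 38 + 43 + 73 + 103 + 8 = 265.
Row 3: -2 + 28 + 58 + 88 + 93 = 265.
Row 4: 108 + 13 + 18 + 48 + 78 = 265.
Row 5: 68 + 98 + 3 + 33 + 63 = 265.
Column 1: 53 + 38 + (-2) + 108 + 68 = 265.
Column 2: 83 + 43 + 28 + 13 + 98 = 265.
Column 3: 113 + 73 + 58 + 18 + 3 = 265.
Column 4: -7 + 103 + 88 + 48 + 33 = 265.
Column 5: 23 + 8 + 93 + 78 + 63 = 265.
All lines sum to 265.

Yes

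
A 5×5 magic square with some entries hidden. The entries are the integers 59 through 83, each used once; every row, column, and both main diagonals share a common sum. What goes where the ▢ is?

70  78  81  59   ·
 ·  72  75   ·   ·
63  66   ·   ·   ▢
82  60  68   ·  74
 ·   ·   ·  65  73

The entries are 59 through 83, which sum to 1775, so each line sums to 1775/5 = 355.
The remaining cell in row 1 is (1,5) = 355 − 288 = 67.
From row 4, 355 − (82 + 60 + 68 + 74) gives (4,4) = 71.
Column 2 must total 355; the given cells sum to 276, so (5,2) = 79.
Main diagonal must total 355; the given cells sum to 286, so (3,3) = 69.
Column 3: 81 + 75 + 69 + 68 + ? = 355, so (5,3) = 62.
Row 5 must total 355; the given cells sum to 279, so (5,1) = 76.
From column 1, 355 − (70 + 63 + 82 + 76) gives (2,1) = 64.
Anti-diagonal needs 355; the known cells sum to 272, so (2,4) = 83.
Row 2 needs 355; the known cells sum to 294, so (2,5) = 61.
From column 4, 355 − (59 + 83 + 71 + 65) gives (3,4) = 77.
From column 5, 355 − (67 + 61 + 74 + 73) gives (3,5) = 80.

80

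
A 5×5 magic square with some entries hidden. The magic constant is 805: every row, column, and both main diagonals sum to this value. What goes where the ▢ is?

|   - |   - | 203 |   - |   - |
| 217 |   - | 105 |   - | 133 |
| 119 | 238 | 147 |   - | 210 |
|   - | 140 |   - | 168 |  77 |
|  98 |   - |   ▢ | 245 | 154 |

From row 3, 805 − (119 + 238 + 147 + 210) gives (3,4) = 91.
The remaining cell in column 5 is (1,5) = 805 − 574 = 231.
Anti-diagonal needs 805; the known cells sum to 616, so (2,4) = 189.
From row 2, 805 − (217 + 105 + 189 + 133) gives (2,2) = 161.
Column 4: 189 + 91 + 168 + 245 + ? = 805, so (1,4) = 112.
Main diagonal needs 805; the known cells sum to 630, so (1,1) = 175.
Row 1 needs 805; the known cells sum to 721, so (1,2) = 84.
Column 1 needs 805; the known cells sum to 609, so (4,1) = 196.
Column 2 must total 805; the given cells sum to 623, so (5,2) = 182.
Row 4 needs 805; the known cells sum to 581, so (4,3) = 224.
Row 5 must total 805; the given cells sum to 679, so (5,3) = 126.

126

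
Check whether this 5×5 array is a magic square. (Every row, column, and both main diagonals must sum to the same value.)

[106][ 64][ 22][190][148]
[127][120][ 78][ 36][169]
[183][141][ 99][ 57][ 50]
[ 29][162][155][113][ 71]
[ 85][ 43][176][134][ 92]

Yes

Row 1: 106 + 64 + 22 + 190 + 148 = 530.
Row 2: 127 + 120 + 78 + 36 + 169 = 530.
Row 3: 183 + 141 + 99 + 57 + 50 = 530.
Row 4: 29 + 162 + 155 + 113 + 71 = 530.
Row 5: 85 + 43 + 176 + 134 + 92 = 530.
Column 1: 106 + 127 + 183 + 29 + 85 = 530.
Column 2: 64 + 120 + 141 + 162 + 43 = 530.
Column 3: 22 + 78 + 99 + 155 + 176 = 530.
Column 4: 190 + 36 + 57 + 113 + 134 = 530.
Column 5: 148 + 169 + 50 + 71 + 92 = 530.
Main diagonal: 106 + 120 + 99 + 113 + 92 = 530.
Anti-diagonal: 148 + 36 + 99 + 162 + 85 = 530.
All lines sum to 530.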